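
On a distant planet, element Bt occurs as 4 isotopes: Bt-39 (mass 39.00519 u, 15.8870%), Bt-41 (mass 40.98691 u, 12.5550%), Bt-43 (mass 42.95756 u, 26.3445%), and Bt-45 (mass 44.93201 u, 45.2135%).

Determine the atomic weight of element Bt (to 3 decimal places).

42.975 u

The abundance-weighted mean is 0.158870 × 39.00519 + 0.125550 × 40.98691 + 0.263445 × 42.95756 + 0.452135 × 44.93201
= 6.196755 + 5.145907 + 11.316954 + 20.315334 = 42.974950 u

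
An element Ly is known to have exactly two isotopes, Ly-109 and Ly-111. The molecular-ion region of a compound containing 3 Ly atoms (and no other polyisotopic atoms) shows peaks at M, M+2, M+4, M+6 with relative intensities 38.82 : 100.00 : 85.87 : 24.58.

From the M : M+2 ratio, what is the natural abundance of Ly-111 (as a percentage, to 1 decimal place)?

46.2%

Let p = fractional abundance of Ly-109. I(M+2)/I(M) = [C(3,1)·p^2·(1−p)] / p^3 = 3·(1−p)/p = 100.00/38.82 = 2.5760
(1−p)/p = 2.5760/3 = 0.8587  ⇒  p = 1/(1 + 0.8587) = 0.5380
Ly-109: 53.8%, Ly-111: 46.2%.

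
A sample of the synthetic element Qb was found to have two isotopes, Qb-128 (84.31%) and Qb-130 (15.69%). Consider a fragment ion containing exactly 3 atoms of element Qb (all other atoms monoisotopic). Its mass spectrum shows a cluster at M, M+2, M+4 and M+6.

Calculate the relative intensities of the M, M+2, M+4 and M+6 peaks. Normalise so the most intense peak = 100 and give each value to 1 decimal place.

Expanding (0.8431 + 0.1569)^3:
P(M) = 0.8431^3 = 0.599290
P(M+2) = 3 × 0.8431^2 × 0.1569^1 = 0.334582
P(M+4) = 3 × 0.8431^1 × 0.1569^2 = 0.062265
P(M+6) = 0.1569^3 = 0.003863
The M peak is largest (0.599290); scaling to 100 gives 100.0 : 55.8 : 10.4 : 0.6.

100.0 : 55.8 : 10.4 : 0.6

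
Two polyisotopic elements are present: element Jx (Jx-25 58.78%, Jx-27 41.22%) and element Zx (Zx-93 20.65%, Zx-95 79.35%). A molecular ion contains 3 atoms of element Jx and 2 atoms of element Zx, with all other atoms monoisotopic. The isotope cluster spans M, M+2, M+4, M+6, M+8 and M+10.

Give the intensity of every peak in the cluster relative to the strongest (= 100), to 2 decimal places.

Element Jx pattern (n=3): 0.2030901 : 0.42725623 : 0.29961725 : 0.07003642
Element Zx pattern (n=2): 0.04264225 : 0.3277155 : 0.62964225
Convolve the two distributions (both contribute in 2-u steps):
  M: 0.2030901×0.04264225 = 0.008660
  M+2: 0.2030901×0.3277155 + 0.42725623×0.04264225 = 0.084775
  M+4: 0.2030901×0.62964225 + 0.42725623×0.3277155 + 0.29961725×0.04264225 = 0.280669
  M+6: 0.42725623×0.62964225 + 0.29961725×0.3277155 + 0.07003642×0.04264225 = 0.370194
  M+8: 0.29961725×0.62964225 + 0.07003642×0.3277155 = 0.211604
  M+10: 0.07003642×0.62964225 = 0.044098
Scale to base peak (0.370194) = 100: 2.34 : 22.90 : 75.82 : 100.00 : 57.16 : 11.91

2.34 : 22.90 : 75.82 : 100.00 : 57.16 : 11.91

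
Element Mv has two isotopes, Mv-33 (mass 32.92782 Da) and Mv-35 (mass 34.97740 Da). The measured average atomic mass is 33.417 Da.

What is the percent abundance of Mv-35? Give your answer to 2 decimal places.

Let x be the fractional abundance of Mv-33; then Mv-35 has abundance 1 − x.
32.92782·x + 34.97740·(1 − x) = 33.417
(32.92782 − 34.97740)·x = 33.417 − 34.97740
x = -1.56040 / -2.04958 = 0.76133 → 76.13% Mv-33, 23.87% Mv-35.

23.87%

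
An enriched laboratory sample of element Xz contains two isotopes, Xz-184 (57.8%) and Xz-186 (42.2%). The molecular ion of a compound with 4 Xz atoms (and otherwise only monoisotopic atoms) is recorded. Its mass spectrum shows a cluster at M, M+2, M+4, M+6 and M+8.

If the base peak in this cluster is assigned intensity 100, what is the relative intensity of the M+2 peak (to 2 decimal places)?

91.31

Binomial terms of (0.578 + 0.422)^4: M 0.1116, M+2 0.3260, M+4 0.3570, M+6 0.1738, M+8 0.0317 → M+4 is the base peak.
P(M+4) = C(4,2) × 0.578^2 × 0.422^2 = 6 × 0.334084 × 0.178084 = 0.356970 (base)
P(M+2) = C(4,1) × 0.578^3 × 0.422^1 = 4 × 0.19310055 × 0.4220 = 0.325954
Relative intensity = 0.325954 / 0.356970 × 100 = 91.31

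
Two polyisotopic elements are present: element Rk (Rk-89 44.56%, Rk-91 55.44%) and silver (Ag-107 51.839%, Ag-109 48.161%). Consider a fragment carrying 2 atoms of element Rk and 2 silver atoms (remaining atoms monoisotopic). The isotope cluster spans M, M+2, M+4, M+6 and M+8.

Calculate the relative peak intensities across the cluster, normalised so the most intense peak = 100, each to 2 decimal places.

Element Rk pattern (n=2): 0.19855936 : 0.49408128 : 0.30735936
Silver pattern (n=2): 0.26872819 : 0.49932362 : 0.23194819
Convolve the two distributions (both contribute in 2-u steps):
  M: 0.19855936×0.26872819 = 0.053358
  M+2: 0.19855936×0.49932362 + 0.49408128×0.26872819 = 0.231919
  M+4: 0.19855936×0.23194819 + 0.49408128×0.49932362 + 0.30735936×0.26872819 = 0.375358
  M+6: 0.49408128×0.23194819 + 0.30735936×0.49932362 = 0.268073
  M+8: 0.30735936×0.23194819 = 0.071291
Scale to base peak (0.375358) = 100: 14.22 : 61.79 : 100.00 : 71.42 : 18.99

14.22 : 61.79 : 100.00 : 71.42 : 18.99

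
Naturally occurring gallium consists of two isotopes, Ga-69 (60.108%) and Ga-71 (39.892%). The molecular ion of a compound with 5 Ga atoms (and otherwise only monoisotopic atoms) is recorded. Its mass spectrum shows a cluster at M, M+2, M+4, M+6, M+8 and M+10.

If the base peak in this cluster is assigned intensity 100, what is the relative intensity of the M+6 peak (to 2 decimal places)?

Term probabilities: M 0.0785, M+2 0.2604, M+4 0.3456, M+6 0.2294, M+8 0.0761, M+10 0.0101. Base peak = M+4.
P(M+4) = C(5,2) × 0.60108^3 × 0.39892^2 = 10 × 0.2171685 × 0.15913717 = 0.345596 (base)
P(M+6) = C(5,3) × 0.60108^2 × 0.39892^3 = 10 × 0.36129717 × 0.063483 = 0.229362
Relative intensity = 0.229362 / 0.345596 × 100 = 66.37

66.37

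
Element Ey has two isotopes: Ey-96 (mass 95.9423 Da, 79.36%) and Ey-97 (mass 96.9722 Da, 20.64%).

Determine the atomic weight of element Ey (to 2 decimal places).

The abundance-weighted mean is 0.7936 × 95.9423 + 0.2064 × 96.9722
= 76.13981 + 20.01506 = 96.15487 Da

96.15 Da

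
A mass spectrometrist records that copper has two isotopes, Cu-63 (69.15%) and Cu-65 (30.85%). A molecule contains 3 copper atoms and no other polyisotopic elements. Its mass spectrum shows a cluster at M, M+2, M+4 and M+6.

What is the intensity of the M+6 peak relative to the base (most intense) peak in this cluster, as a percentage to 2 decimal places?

6.63%

Term probabilities: M 0.3307, M+2 0.4425, M+4 0.1974, M+6 0.0294. Base peak = M+2.
P(M+2) = C(3,1) × 0.6915^2 × 0.3085^1 = 3 × 0.47817225 × 0.3085 = 0.442548 (base)
P(M+6) = C(3,3) × 0.6915^0 × 0.3085^3 = 1 × 1.0000 × 0.02936064 = 0.029361
Relative intensity = 0.029361 / 0.442548 × 100 = 6.63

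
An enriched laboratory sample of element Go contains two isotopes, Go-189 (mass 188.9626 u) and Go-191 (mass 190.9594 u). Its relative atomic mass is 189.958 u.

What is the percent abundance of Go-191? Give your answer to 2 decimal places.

With x = fraction of Go-189 (so Go-191 is 1 − x):
188.9626·x + 190.9594·(1 − x) = 189.958
(188.9626 − 190.9594)·x = 189.958 − 190.9594
x = -1.0014 / -1.9968 = 0.50150 → 50.15% Go-189, 49.85% Go-191.

49.85%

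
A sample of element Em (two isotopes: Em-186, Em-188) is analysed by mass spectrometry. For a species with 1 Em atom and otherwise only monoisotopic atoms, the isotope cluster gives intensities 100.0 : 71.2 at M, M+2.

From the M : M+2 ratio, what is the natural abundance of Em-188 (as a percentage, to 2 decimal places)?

Write p for the Em-186 fraction. I(M+2)/I(M) = [C(1,1)·p^0·(1−p)] / p^1 = 1·(1−p)/p = 71.2/100.0 = 0.7120
(1−p)/p = 0.7120/1 = 0.7120  ⇒  p = 1/(1 + 0.7120) = 0.5841
Em-186: 58.41%, Em-188: 41.59%.

41.59%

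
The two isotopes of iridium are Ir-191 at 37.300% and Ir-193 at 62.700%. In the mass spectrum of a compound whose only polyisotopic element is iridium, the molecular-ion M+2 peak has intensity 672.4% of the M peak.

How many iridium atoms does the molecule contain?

4

With n Ir atoms, P(M+2)/P(M) = C(n,1)·p^(n−1)q / p^n = n·q/p = n · 0.62700/0.37300.
n = 6.724 × 0.37300/0.62700 = 4.00 ≈ 4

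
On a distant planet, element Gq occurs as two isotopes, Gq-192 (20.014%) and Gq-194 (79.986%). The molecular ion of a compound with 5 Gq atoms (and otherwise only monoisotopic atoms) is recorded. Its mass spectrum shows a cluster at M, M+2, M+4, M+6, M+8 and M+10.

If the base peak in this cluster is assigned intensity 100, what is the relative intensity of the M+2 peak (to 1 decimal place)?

1.6

Binomial terms of (0.20014 + 0.79986)^5: M 0.0003, M+2 0.0064, M+4 0.0513, M+6 0.2050, M+8 0.4096, M+10 0.3274 → M+8 is the base peak.
P(M+8) = C(5,4) × 0.20014^1 × 0.79986^4 = 5 × 0.20014 × 0.40931336 = 0.409600 (base)
P(M+2) = C(5,1) × 0.20014^4 × 0.79986^1 = 5 × 0.00160448 × 0.79986 = 0.006417
Relative intensity = 0.006417 / 0.409600 × 100 = 1.6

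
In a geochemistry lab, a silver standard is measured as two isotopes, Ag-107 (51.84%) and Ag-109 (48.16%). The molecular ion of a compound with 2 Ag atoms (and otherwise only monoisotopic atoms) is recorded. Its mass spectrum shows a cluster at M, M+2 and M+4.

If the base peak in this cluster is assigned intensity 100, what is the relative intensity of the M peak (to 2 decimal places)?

(0.5184 + 0.4816)^2 gives M 0.2687, M+2 0.4993, M+4 0.2319; the largest is M+2.
P(M+2) = C(2,1) × 0.5184^1 × 0.4816^1 = 2 × 0.5184 × 0.4816 = 0.499323 (base)
P(M) = C(2,0) × 0.5184^2 × 0.4816^0 = 1 × 0.26873856 × 1.0000 = 0.268739
Relative intensity = 0.268739 / 0.499323 × 100 = 53.82

53.82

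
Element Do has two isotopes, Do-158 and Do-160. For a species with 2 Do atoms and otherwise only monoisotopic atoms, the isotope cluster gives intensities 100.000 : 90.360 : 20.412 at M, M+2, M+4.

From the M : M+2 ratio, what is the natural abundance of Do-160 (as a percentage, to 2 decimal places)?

If p is the fraction of Do that is Do-158, then I(M+2)/I(M) = [C(2,1)·p^1·(1−p)] / p^2 = 2·(1−p)/p = 90.360/100.000 = 0.9036
(1−p)/p = 0.9036/2 = 0.4518  ⇒  p = 1/(1 + 0.4518) = 0.6888
Do-158: 68.88%, Do-160: 31.12%.

31.12%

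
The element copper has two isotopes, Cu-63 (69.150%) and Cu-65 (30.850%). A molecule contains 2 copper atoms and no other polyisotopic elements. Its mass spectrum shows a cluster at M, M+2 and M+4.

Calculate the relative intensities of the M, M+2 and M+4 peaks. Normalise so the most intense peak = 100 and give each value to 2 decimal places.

Expanding (0.69150 + 0.30850)^2:
P(M) = 0.69150^2 = 0.478172
P(M+2) = 2 × 0.69150^1 × 0.30850^1 = 0.426656
P(M+4) = 0.30850^2 = 0.095172
The M peak is largest (0.478172); scaling to 100 gives 100.00 : 89.23 : 19.90.

100.00 : 89.23 : 19.90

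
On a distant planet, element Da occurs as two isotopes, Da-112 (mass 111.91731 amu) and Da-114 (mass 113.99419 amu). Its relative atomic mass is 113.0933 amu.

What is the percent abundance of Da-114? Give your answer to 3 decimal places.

With x = fraction of Da-112 (so Da-114 is 1 − x):
111.91731·x + 113.99419·(1 − x) = 113.0933
(111.91731 − 113.99419)·x = 113.0933 − 113.99419
x = -0.90089 / -2.07688 = 0.43377 → 43.377% Da-112, 56.623% Da-114.

56.623%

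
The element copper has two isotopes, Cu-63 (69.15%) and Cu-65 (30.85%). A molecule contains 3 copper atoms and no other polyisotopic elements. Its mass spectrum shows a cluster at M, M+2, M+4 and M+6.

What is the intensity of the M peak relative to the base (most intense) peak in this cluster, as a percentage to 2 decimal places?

74.72%

(0.6915 + 0.3085)^3 gives M 0.3307, M+2 0.4425, M+4 0.1974, M+6 0.0294; the largest is M+2.
P(M+2) = C(3,1) × 0.6915^2 × 0.3085^1 = 3 × 0.47817225 × 0.3085 = 0.442548 (base)
P(M) = C(3,0) × 0.6915^3 × 0.3085^0 = 1 × 0.33065611 × 1.0000 = 0.330656
Relative intensity = 0.330656 / 0.442548 × 100 = 74.72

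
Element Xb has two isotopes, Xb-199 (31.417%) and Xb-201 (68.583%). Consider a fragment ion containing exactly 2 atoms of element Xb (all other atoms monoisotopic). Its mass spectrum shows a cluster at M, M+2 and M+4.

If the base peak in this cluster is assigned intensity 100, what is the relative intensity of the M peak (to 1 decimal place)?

21.0

Binomial terms of (0.31417 + 0.68583)^2: M 0.0987, M+2 0.4309, M+4 0.4704 → M+4 is the base peak.
P(M+4) = C(2,2) × 0.31417^0 × 0.68583^2 = 1 × 1.0000 × 0.47036279 = 0.470363 (base)
P(M) = C(2,0) × 0.31417^2 × 0.68583^0 = 1 × 0.09870279 × 1.0000 = 0.098703
Relative intensity = 0.098703 / 0.470363 × 100 = 21.0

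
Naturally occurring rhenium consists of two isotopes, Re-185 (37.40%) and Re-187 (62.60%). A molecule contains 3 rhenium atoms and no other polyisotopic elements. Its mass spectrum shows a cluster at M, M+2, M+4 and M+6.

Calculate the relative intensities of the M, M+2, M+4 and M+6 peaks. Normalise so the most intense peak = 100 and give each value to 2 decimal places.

11.90 : 59.74 : 100.00 : 55.79

Each Re atom is independently Re-185 (p = 0.3740) or Re-187 (q = 0.6260); the cluster is the binomial expansion (p + q)^3.
P(M) = 0.3740^3 = 0.052314
P(M+2) = 3 × 0.3740^2 × 0.6260^1 = 0.262687
P(M+4) = 3 × 0.3740^1 × 0.6260^2 = 0.439685
P(M+6) = 0.6260^3 = 0.245314
The M+4 peak is largest (0.439685); scaling to 100 gives 11.90 : 59.74 : 100.00 : 55.79.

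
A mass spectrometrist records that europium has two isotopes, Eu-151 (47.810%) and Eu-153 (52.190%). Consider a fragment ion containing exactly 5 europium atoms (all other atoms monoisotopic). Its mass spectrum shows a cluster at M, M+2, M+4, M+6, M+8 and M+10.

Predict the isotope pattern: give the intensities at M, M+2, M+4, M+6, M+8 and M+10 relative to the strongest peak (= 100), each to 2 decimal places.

7.69 : 41.96 : 91.61 : 100.00 : 54.58 : 11.92

Each Eu atom is independently Eu-151 (p = 0.47810) or Eu-153 (q = 0.52190); the cluster is the binomial expansion (p + q)^5.
P(M) = 0.47810^5 = 0.024980
P(M+2) = 5 × 0.47810^4 × 0.52190^1 = 0.136343
P(M+4) = 10 × 0.47810^3 × 0.52190^2 = 0.297667
P(M+6) = 10 × 0.47810^2 × 0.52190^3 = 0.324937
P(M+8) = 5 × 0.47810^1 × 0.52190^4 = 0.177353
P(M+10) = 0.52190^5 = 0.038720
The M+6 peak is largest (0.324937); scaling to 100 gives 7.69 : 41.96 : 91.61 : 100.00 : 54.58 : 11.92.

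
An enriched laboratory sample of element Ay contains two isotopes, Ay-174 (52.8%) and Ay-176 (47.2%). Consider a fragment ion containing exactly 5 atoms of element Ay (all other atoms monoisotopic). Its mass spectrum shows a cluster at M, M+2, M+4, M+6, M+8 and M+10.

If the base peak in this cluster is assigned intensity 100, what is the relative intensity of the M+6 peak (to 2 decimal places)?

(0.528 + 0.472)^5 gives M 0.0410, M+2 0.1834, M+4 0.3279, M+6 0.2932, M+8 0.1310, M+10 0.0234; the largest is M+4.
P(M+4) = C(5,2) × 0.528^3 × 0.472^2 = 10 × 0.14719795 × 0.222784 = 0.327933 (base)
P(M+6) = C(5,3) × 0.528^2 × 0.472^3 = 10 × 0.278784 × 0.10515405 = 0.293153
Relative intensity = 0.293153 / 0.327933 × 100 = 89.39

89.39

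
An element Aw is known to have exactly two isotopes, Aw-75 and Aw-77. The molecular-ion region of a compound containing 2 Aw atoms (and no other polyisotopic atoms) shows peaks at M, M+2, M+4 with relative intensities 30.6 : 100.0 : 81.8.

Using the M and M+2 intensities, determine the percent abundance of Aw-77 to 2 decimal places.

62.03%

If p is the fraction of Aw that is Aw-75, then I(M+2)/I(M) = [C(2,1)·p^1·(1−p)] / p^2 = 2·(1−p)/p = 100.0/30.6 = 3.2680
(1−p)/p = 3.2680/2 = 1.6340  ⇒  p = 1/(1 + 1.6340) = 0.3797
Aw-75: 37.97%, Aw-77: 62.03%.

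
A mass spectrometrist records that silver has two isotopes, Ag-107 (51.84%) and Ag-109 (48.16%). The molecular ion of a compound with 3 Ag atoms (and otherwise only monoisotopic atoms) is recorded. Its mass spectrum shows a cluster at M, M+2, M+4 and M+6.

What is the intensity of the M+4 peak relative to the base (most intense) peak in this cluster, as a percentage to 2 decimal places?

92.90%

(0.5184 + 0.4816)^3 gives M 0.1393, M+2 0.3883, M+4 0.3607, M+6 0.1117; the largest is M+2.
P(M+2) = C(3,1) × 0.5184^2 × 0.4816^1 = 3 × 0.26873856 × 0.4816 = 0.388273 (base)
P(M+4) = C(3,2) × 0.5184^1 × 0.4816^2 = 3 × 0.5184 × 0.23193856 = 0.360711
Relative intensity = 0.360711 / 0.388273 × 100 = 92.90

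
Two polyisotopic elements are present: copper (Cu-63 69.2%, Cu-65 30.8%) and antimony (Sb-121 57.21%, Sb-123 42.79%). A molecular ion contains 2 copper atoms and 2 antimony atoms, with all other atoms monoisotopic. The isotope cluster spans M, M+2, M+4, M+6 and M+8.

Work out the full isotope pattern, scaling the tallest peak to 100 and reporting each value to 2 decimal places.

41.91 : 100.00 : 87.56 : 33.29 : 4.64

Copper pattern (n=2): 0.478864 : 0.426272 : 0.094864
Antimony pattern (n=2): 0.32729841 : 0.48960318 : 0.18309841
Convolve the two distributions (both contribute in 2-u steps):
  M: 0.478864×0.32729841 = 0.156731
  M+2: 0.478864×0.48960318 + 0.426272×0.32729841 = 0.373971
  M+4: 0.478864×0.18309841 + 0.426272×0.48960318 + 0.094864×0.32729841 = 0.327432
  M+6: 0.426272×0.18309841 + 0.094864×0.48960318 = 0.124495
  M+8: 0.094864×0.18309841 = 0.017369
Scale to base peak (0.373971) = 100: 41.91 : 100.00 : 87.56 : 33.29 : 4.64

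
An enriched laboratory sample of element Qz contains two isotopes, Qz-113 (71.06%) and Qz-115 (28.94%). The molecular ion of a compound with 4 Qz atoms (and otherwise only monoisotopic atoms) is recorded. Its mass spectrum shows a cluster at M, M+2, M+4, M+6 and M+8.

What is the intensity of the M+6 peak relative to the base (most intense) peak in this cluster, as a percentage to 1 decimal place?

16.6%

(0.7106 + 0.2894)^4 gives M 0.2550, M+2 0.4154, M+4 0.2537, M+6 0.0689, M+8 0.0070; the largest is M+2.
P(M+2) = C(4,1) × 0.7106^3 × 0.2894^1 = 4 × 0.35881915 × 0.2894 = 0.415369 (base)
P(M+6) = C(4,3) × 0.7106^1 × 0.2894^3 = 4 × 0.7106 × 0.02423793 = 0.068894
Relative intensity = 0.068894 / 0.415369 × 100 = 16.6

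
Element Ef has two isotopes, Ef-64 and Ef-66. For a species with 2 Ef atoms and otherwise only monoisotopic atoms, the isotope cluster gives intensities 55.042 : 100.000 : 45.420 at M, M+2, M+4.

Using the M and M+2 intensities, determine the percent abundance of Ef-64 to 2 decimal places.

52.40%

Let p = fractional abundance of Ef-64. I(M+2)/I(M) = [C(2,1)·p^1·(1−p)] / p^2 = 2·(1−p)/p = 100.000/55.042 = 1.8168
(1−p)/p = 1.8168/2 = 0.9084  ⇒  p = 1/(1 + 0.9084) = 0.5240
Ef-64: 52.40%, Ef-66: 47.60%.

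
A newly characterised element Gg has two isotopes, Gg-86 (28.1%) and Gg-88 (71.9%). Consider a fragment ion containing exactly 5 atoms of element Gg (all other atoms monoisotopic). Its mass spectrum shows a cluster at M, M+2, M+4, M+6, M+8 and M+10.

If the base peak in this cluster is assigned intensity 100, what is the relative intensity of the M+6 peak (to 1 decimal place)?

78.2

Binomial terms of (0.281 + 0.719)^5: M 0.0018, M+2 0.0224, M+4 0.1147, M+6 0.2935, M+8 0.3755, M+10 0.1922 → M+8 is the base peak.
P(M+8) = C(5,4) × 0.281^1 × 0.719^4 = 5 × 0.2810 × 0.26724868 = 0.375484 (base)
P(M+6) = C(5,3) × 0.281^2 × 0.719^3 = 10 × 0.078961 × 0.37169496 = 0.293494
Relative intensity = 0.293494 / 0.375484 × 100 = 78.2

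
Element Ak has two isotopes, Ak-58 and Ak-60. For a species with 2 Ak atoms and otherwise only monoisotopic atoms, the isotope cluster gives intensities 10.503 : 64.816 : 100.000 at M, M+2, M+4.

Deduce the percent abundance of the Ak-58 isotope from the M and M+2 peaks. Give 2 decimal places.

Let p = fractional abundance of Ak-58. I(M+2)/I(M) = [C(2,1)·p^1·(1−p)] / p^2 = 2·(1−p)/p = 64.816/10.503 = 6.1712
(1−p)/p = 6.1712/2 = 3.0856  ⇒  p = 1/(1 + 3.0856) = 0.2448
Ak-58: 24.48%, Ak-60: 75.52%.

24.48%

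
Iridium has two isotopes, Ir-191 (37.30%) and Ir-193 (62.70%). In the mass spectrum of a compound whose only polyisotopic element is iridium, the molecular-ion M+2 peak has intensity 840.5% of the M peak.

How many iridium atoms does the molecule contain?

5

With n Ir atoms, P(M+2)/P(M) = C(n,1)·p^(n−1)q / p^n = n·q/p = n · 0.6270/0.3730.
n = 8.405 × 0.3730/0.6270 = 5.00 ≈ 5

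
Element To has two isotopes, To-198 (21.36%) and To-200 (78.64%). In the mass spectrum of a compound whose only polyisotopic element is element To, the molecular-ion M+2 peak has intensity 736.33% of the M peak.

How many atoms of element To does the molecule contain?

With n To atoms, P(M+2)/P(M) = C(n,1)·p^(n−1)q / p^n = n·q/p = n · 0.7864/0.2136.
n = 7.3633 × 0.2136/0.7864 = 2.00 ≈ 2

2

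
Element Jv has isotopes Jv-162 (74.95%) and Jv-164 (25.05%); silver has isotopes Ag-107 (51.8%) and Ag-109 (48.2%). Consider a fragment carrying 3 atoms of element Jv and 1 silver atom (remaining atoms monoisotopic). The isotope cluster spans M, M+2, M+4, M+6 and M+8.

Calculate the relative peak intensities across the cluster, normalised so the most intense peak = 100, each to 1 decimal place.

51.7 : 100.0 : 65.6 : 18.1 : 1.8

Element Jv pattern (n=3): 0.42103181 : 0.42215531 : 0.14109394 : 0.01571894
Silver pattern (n=1): 0.5180 : 0.4820
Convolve the two distributions (both contribute in 2-u steps):
  M: 0.42103181×0.5180 = 0.218094
  M+2: 0.42103181×0.4820 + 0.42215531×0.5180 = 0.421614
  M+4: 0.42215531×0.4820 + 0.14109394×0.5180 = 0.276566
  M+6: 0.14109394×0.4820 + 0.01571894×0.5180 = 0.076150
  M+8: 0.01571894×0.4820 = 0.007577
Scale to base peak (0.421614) = 100: 51.7 : 100.0 : 65.6 : 18.1 : 1.8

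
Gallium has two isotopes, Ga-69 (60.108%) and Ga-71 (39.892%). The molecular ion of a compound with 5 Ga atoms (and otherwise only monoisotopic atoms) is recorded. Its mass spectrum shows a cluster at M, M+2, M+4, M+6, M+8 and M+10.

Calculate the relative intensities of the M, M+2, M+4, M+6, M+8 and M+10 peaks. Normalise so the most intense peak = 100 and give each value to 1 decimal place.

22.7 : 75.3 : 100.0 : 66.4 : 22.0 : 2.9

Each Ga atom is independently Ga-69 (p = 0.60108) or Ga-71 (q = 0.39892); the cluster is the binomial expansion (p + q)^5.
P(M) = 0.60108^5 = 0.078462
P(M+2) = 5 × 0.60108^4 × 0.39892^1 = 0.260366
P(M+4) = 10 × 0.60108^3 × 0.39892^2 = 0.345596
P(M+6) = 10 × 0.60108^2 × 0.39892^3 = 0.229362
P(M+8) = 5 × 0.60108^1 × 0.39892^4 = 0.076111
P(M+10) = 0.39892^5 = 0.010103
The M+4 peak is largest (0.345596); scaling to 100 gives 22.7 : 75.3 : 100.0 : 66.4 : 22.0 : 2.9.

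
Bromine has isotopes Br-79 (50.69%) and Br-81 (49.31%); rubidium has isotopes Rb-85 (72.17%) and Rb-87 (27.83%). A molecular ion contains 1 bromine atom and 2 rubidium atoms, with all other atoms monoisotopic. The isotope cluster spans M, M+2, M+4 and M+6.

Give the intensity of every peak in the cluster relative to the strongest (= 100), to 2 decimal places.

Bromine pattern (n=1): 0.5069 : 0.4931
Rubidium pattern (n=2): 0.52085089 : 0.40169822 : 0.07745089
Convolve the two distributions (both contribute in 2-u steps):
  M: 0.5069×0.52085089 = 0.264019
  M+2: 0.5069×0.40169822 + 0.4931×0.52085089 = 0.460452
  M+4: 0.5069×0.07745089 + 0.4931×0.40169822 = 0.237337
  M+6: 0.4931×0.07745089 = 0.038191
Scale to base peak (0.460452) = 100: 57.34 : 100.00 : 51.54 : 8.29

57.34 : 100.00 : 51.54 : 8.29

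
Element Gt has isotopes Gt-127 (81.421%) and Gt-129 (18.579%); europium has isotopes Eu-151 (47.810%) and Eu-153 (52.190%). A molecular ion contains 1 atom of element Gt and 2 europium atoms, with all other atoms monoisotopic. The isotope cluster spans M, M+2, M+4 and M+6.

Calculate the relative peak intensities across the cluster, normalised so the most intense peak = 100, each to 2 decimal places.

41.47 : 100.00 : 70.08 : 11.28

Element Gt pattern (n=1): 0.81421 : 0.18579
Europium pattern (n=2): 0.22857961 : 0.49904078 : 0.27237961
Convolve the two distributions (both contribute in 2-u steps):
  M: 0.81421×0.22857961 = 0.186112
  M+2: 0.81421×0.49904078 + 0.18579×0.22857961 = 0.448792
  M+4: 0.81421×0.27237961 + 0.18579×0.49904078 = 0.314491
  M+6: 0.18579×0.27237961 = 0.050605
Scale to base peak (0.448792) = 100: 41.47 : 100.00 : 70.08 : 11.28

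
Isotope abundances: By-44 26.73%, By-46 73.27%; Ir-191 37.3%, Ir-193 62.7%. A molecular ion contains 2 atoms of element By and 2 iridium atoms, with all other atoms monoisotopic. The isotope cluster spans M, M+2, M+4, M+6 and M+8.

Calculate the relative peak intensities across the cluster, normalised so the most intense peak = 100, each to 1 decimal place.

2.5 : 21.7 : 70.6 : 100.0 : 52.1

Element By pattern (n=2): 0.07144929 : 0.39170142 : 0.53684929
Iridium pattern (n=2): 0.139129 : 0.467742 : 0.393129
Convolve the two distributions (both contribute in 2-u steps):
  M: 0.07144929×0.139129 = 0.009941
  M+2: 0.07144929×0.467742 + 0.39170142×0.139129 = 0.087917
  M+4: 0.07144929×0.393129 + 0.39170142×0.467742 + 0.53684929×0.139129 = 0.285995
  M+6: 0.39170142×0.393129 + 0.53684929×0.467742 = 0.405096
  M+8: 0.53684929×0.393129 = 0.211051
Scale to base peak (0.405096) = 100: 2.5 : 21.7 : 70.6 : 100.0 : 52.1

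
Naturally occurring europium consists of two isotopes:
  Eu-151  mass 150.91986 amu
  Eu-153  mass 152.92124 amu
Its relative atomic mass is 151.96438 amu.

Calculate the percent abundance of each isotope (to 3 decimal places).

Eu-151: 47.810%, Eu-153: 52.190%

With x = fraction of Eu-151 (so Eu-153 is 1 − x):
150.91986·x + 152.92124·(1 − x) = 151.96438
(150.91986 − 152.92124)·x = 151.96438 − 152.92124
x = -0.95686 / -2.00138 = 0.47810 → 47.810% Eu-151, 52.190% Eu-153.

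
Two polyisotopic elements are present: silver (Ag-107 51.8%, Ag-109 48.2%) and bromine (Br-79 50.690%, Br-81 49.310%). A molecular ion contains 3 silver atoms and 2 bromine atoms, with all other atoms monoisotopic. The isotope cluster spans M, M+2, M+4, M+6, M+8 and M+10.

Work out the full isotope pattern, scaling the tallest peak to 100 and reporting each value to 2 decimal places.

Silver pattern (n=3): 0.13899183 : 0.3879965 : 0.3610315 : 0.11198017
Bromine pattern (n=2): 0.25694761 : 0.49990478 : 0.24314761
Convolve the two distributions (both contribute in 2-u steps):
  M: 0.13899183×0.25694761 = 0.035714
  M+2: 0.13899183×0.49990478 + 0.3879965×0.25694761 = 0.169177
  M+4: 0.13899183×0.24314761 + 0.3879965×0.49990478 + 0.3610315×0.25694761 = 0.320523
  M+6: 0.3879965×0.24314761 + 0.3610315×0.49990478 + 0.11198017×0.25694761 = 0.303595
  M+8: 0.3610315×0.24314761 + 0.11198017×0.49990478 = 0.143763
  M+10: 0.11198017×0.24314761 = 0.027228
Scale to base peak (0.320523) = 100: 11.14 : 52.78 : 100.00 : 94.72 : 44.85 : 8.49

11.14 : 52.78 : 100.00 : 94.72 : 44.85 : 8.49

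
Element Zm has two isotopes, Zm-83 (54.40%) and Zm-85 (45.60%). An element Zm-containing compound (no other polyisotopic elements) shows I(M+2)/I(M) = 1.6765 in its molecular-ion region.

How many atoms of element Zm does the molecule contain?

The M+2/M ratio from n Zm atoms is n · q/p = n · 0.4560/0.5440.
n = 1.6765 × 0.5440/0.4560 = 2.00 ≈ 2

2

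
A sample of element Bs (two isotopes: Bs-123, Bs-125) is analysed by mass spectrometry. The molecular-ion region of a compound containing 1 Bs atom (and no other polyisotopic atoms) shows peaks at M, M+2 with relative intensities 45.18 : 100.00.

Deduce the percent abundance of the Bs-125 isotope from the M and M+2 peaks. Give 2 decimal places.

68.88%

Write p for the Bs-123 fraction. I(M+2)/I(M) = [C(1,1)·p^0·(1−p)] / p^1 = 1·(1−p)/p = 100.00/45.18 = 2.2134
(1−p)/p = 2.2134/1 = 2.2134  ⇒  p = 1/(1 + 2.2134) = 0.3112
Bs-123: 31.12%, Bs-125: 68.88%.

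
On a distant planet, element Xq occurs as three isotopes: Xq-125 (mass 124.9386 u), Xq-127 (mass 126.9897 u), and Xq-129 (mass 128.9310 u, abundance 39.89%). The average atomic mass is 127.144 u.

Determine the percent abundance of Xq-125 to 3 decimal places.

30.232%

The remaining 60.11% is split between Xq-125 (fraction x) and Xq-127 (fraction 0.6011 − x).
Substituting: 124.9386x + 126.9897(0.6011 − x) = 75.7134241
(124.9386 − 126.9897)x = -0.62008457  ⇒  x = 0.30232, y = 0.29878
Xq-125: 30.232%, Xq-127: 29.878%.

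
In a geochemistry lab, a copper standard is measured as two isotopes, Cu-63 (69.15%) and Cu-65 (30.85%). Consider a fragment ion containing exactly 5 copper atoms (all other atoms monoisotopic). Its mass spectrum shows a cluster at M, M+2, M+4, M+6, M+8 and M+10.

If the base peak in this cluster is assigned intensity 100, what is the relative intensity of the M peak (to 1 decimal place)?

Binomial terms of (0.6915 + 0.3085)^5: M 0.1581, M+2 0.3527, M+4 0.3147, M+6 0.1404, M+8 0.0313, M+10 0.0028 → M+2 is the base peak.
P(M+2) = C(5,1) × 0.6915^4 × 0.3085^1 = 5 × 0.2286487 × 0.3085 = 0.352691 (base)
P(M) = C(5,0) × 0.6915^5 × 0.3085^0 = 1 × 0.15811058 × 1.0000 = 0.158111
Relative intensity = 0.158111 / 0.352691 × 100 = 44.8

44.8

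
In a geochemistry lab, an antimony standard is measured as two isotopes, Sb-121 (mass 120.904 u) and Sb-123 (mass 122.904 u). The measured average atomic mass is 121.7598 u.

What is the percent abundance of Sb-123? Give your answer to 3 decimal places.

Let x be the fractional abundance of Sb-121; then Sb-123 has abundance 1 − x.
120.904·x + 122.904·(1 − x) = 121.7598
(120.904 − 122.904)·x = 121.7598 − 122.904
x = -1.1442 / -2.000 = 0.57210 → 57.210% Sb-121, 42.790% Sb-123.

42.790%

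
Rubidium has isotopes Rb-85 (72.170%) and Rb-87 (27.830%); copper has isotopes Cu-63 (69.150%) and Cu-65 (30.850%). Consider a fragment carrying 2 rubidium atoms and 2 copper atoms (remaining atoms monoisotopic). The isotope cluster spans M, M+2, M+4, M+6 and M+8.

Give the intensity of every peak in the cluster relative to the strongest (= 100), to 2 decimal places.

60.11 : 100.00 : 62.27 : 17.20 : 1.78

Rubidium pattern (n=2): 0.52085089 : 0.40169822 : 0.07745089
Copper pattern (n=2): 0.47817225 : 0.4266555 : 0.09517225
Convolve the two distributions (both contribute in 2-u steps):
  M: 0.52085089×0.47817225 = 0.249056
  M+2: 0.52085089×0.4266555 + 0.40169822×0.47817225 = 0.414305
  M+4: 0.52085089×0.09517225 + 0.40169822×0.4266555 + 0.07745089×0.47817225 = 0.257992
  M+6: 0.40169822×0.09517225 + 0.07745089×0.4266555 = 0.071275
  M+8: 0.07745089×0.09517225 = 0.007371
Scale to base peak (0.414305) = 100: 60.11 : 100.00 : 62.27 : 17.20 : 1.78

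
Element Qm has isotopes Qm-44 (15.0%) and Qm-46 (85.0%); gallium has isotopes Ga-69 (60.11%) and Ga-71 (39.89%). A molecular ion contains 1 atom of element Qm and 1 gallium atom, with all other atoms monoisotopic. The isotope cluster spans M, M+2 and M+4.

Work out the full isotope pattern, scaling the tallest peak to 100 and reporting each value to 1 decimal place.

15.8 : 100.0 : 59.4

Element Qm pattern (n=1): 0.1500 : 0.8500
Gallium pattern (n=1): 0.6011 : 0.3989
Convolve the two distributions (both contribute in 2-u steps):
  M: 0.1500×0.6011 = 0.090165
  M+2: 0.1500×0.3989 + 0.8500×0.6011 = 0.570770
  M+4: 0.8500×0.3989 = 0.339065
Scale to base peak (0.570770) = 100: 15.8 : 100.0 : 59.4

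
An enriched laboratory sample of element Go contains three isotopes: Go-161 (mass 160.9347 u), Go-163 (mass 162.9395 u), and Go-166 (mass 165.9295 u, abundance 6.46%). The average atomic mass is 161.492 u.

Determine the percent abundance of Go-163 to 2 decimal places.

The remaining 93.54% is split between Go-161 (fraction x) and Go-163 (fraction 0.9354 − x).
Substituting: 160.9347x + 162.9395(0.9354 − x) = 150.7729543
(160.9347 − 162.9395)x = -1.640654  ⇒  x = 0.81836, y = 0.11704
Go-161: 81.84%, Go-163: 11.70%.

11.70%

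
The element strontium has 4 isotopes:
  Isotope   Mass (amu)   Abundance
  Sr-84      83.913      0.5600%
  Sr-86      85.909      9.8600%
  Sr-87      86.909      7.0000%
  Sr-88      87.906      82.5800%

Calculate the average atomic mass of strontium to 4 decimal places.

87.6169 amu

Average mass = Σ (abundance × isotope mass) = 0.005600 × 83.913 + 0.098600 × 85.909 + 0.070000 × 86.909 + 0.825800 × 87.906
= 0.46991 + 8.47063 + 6.08363 + 72.59277 = 87.61694 amu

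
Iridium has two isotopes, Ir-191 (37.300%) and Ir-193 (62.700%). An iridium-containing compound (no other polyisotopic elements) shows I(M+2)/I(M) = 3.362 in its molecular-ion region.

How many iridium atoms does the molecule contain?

The M+2/M ratio from n Ir atoms is n · q/p = n · 0.62700/0.37300.
n = 3.362 × 0.37300/0.62700 = 2.00 ≈ 2

2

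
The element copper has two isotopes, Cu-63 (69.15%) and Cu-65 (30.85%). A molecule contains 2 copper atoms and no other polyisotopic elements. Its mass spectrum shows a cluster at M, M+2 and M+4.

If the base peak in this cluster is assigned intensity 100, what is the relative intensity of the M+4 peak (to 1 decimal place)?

19.9

(0.6915 + 0.3085)^2 gives M 0.4782, M+2 0.4267, M+4 0.0952; the largest is M.
P(M) = C(2,0) × 0.6915^2 × 0.3085^0 = 1 × 0.47817225 × 1.0000 = 0.478172 (base)
P(M+4) = C(2,2) × 0.6915^0 × 0.3085^2 = 1 × 1.0000 × 0.09517225 = 0.095172
Relative intensity = 0.095172 / 0.478172 × 100 = 19.9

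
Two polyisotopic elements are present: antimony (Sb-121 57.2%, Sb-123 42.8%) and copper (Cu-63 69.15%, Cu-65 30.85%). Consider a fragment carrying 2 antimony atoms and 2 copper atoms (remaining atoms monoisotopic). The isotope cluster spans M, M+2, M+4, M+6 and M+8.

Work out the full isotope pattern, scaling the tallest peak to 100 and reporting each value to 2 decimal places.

Antimony pattern (n=2): 0.327184 : 0.489632 : 0.183184
Copper pattern (n=2): 0.47817225 : 0.4266555 : 0.09517225
Convolve the two distributions (both contribute in 2-u steps):
  M: 0.327184×0.47817225 = 0.156450
  M+2: 0.327184×0.4266555 + 0.489632×0.47817225 = 0.373723
  M+4: 0.327184×0.09517225 + 0.489632×0.4266555 + 0.183184×0.47817225 = 0.327637
  M+6: 0.489632×0.09517225 + 0.183184×0.4266555 = 0.124756
  M+8: 0.183184×0.09517225 = 0.017434
Scale to base peak (0.373723) = 100: 41.86 : 100.00 : 87.67 : 33.38 : 4.66

41.86 : 100.00 : 87.67 : 33.38 : 4.66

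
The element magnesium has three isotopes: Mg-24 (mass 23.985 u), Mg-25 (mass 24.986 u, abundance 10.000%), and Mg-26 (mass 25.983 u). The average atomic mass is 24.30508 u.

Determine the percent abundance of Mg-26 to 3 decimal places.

Let x and y be the fractions of Mg-24 and Mg-26. Then x + y = 1 − 0.10000 = 0.90000 and 23.985x + 25.983y = 24.30508 − 0.10000×24.986 = 21.80648.
Substituting: 23.985x + 25.983(0.90000 − x) = 21.80648
(23.985 − 25.983)x = -1.57822  ⇒  x = 0.78990, y = 0.11010
Mg-24: 78.990%, Mg-26: 11.010%.

11.010%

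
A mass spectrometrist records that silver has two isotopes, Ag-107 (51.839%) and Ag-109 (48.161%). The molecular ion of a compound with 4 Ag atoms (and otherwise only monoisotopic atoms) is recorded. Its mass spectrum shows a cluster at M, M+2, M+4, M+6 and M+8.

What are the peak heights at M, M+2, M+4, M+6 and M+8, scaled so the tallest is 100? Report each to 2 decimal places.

The 4 Ag atoms are independent, so intensities follow the terms of (0.51839 + 0.48161)^4.
P(M) = 0.51839^4 = 0.072215
P(M+2) = 4 × 0.51839^3 × 0.48161^1 = 0.268365
P(M+4) = 6 × 0.51839^2 × 0.48161^2 = 0.373986
P(M+6) = 4 × 0.51839^1 × 0.48161^3 = 0.231634
P(M+8) = 0.48161^4 = 0.053800
The M+4 peak is largest (0.373986); scaling to 100 gives 19.31 : 71.76 : 100.00 : 61.94 : 14.39.

19.31 : 71.76 : 100.00 : 61.94 : 14.39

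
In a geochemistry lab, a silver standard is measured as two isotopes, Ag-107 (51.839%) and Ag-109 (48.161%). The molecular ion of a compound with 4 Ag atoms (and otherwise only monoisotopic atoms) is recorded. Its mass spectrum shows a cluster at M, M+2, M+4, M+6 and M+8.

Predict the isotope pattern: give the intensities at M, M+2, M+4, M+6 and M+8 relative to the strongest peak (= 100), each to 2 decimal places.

Each Ag atom is independently Ag-107 (p = 0.51839) or Ag-109 (q = 0.48161); the cluster is the binomial expansion (p + q)^4.
P(M) = 0.51839^4 = 0.072215
P(M+2) = 4 × 0.51839^3 × 0.48161^1 = 0.268365
P(M+4) = 6 × 0.51839^2 × 0.48161^2 = 0.373986
P(M+6) = 4 × 0.51839^1 × 0.48161^3 = 0.231634
P(M+8) = 0.48161^4 = 0.053800
The M+4 peak is largest (0.373986); scaling to 100 gives 19.31 : 71.76 : 100.00 : 61.94 : 14.39.

19.31 : 71.76 : 100.00 : 61.94 : 14.39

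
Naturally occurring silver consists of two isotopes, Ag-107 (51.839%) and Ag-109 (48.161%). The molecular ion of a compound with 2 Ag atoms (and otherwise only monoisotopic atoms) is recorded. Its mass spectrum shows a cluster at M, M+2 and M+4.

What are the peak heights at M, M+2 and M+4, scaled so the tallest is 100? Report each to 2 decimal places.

53.82 : 100.00 : 46.45

Expanding (0.51839 + 0.48161)^2:
P(M) = 0.51839^2 = 0.268728
P(M+2) = 2 × 0.51839^1 × 0.48161^1 = 0.499324
P(M+4) = 0.48161^2 = 0.231948
The M+2 peak is largest (0.499324); scaling to 100 gives 53.82 : 100.00 : 46.45.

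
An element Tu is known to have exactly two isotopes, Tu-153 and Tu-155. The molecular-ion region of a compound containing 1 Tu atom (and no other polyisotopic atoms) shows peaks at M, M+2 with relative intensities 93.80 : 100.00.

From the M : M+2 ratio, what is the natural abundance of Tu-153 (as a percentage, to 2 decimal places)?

48.40%

Write p for the Tu-153 fraction. I(M+2)/I(M) = [C(1,1)·p^0·(1−p)] / p^1 = 1·(1−p)/p = 100.00/93.80 = 1.0661
(1−p)/p = 1.0661/1 = 1.0661  ⇒  p = 1/(1 + 1.0661) = 0.4840
Tu-153: 48.40%, Tu-155: 51.60%.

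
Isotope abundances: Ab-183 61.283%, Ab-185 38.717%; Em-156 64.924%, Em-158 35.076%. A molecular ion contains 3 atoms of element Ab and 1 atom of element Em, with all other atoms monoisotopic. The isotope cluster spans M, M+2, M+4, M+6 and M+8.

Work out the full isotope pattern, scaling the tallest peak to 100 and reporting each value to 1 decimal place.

41.1 : 100.0 : 91.2 : 36.9 : 5.6

Element Ab pattern (n=3): 0.23015481 : 0.4362174 : 0.27559077 : 0.05803702
Element Em pattern (n=1): 0.64924 : 0.35076
Convolve the two distributions (both contribute in 2-u steps):
  M: 0.23015481×0.64924 = 0.149426
  M+2: 0.23015481×0.35076 + 0.4362174×0.64924 = 0.363939
  M+4: 0.4362174×0.35076 + 0.27559077×0.64924 = 0.331932
  M+6: 0.27559077×0.35076 + 0.05803702×0.64924 = 0.134346
  M+8: 0.05803702×0.35076 = 0.020357
Scale to base peak (0.363939) = 100: 41.1 : 100.0 : 91.2 : 36.9 : 5.6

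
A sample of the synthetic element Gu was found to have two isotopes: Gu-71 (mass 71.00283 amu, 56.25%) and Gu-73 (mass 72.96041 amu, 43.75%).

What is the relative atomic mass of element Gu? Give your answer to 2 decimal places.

71.86 amu

Ar = Σ fᵢ·mᵢ = 0.5625 × 71.00283 + 0.4375 × 72.96041
= 39.939092 + 31.920179 = 71.859271 amu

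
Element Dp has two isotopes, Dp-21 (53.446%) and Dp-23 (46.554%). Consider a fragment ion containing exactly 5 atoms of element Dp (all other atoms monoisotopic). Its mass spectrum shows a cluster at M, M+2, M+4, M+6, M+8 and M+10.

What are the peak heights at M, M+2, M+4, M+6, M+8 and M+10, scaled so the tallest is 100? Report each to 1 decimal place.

Expanding (0.53446 + 0.46554)^5:
P(M) = 0.53446^5 = 0.043609
P(M+2) = 5 × 0.53446^4 × 0.46554^1 = 0.189927
P(M+4) = 10 × 0.53446^3 × 0.46554^2 = 0.330872
P(M+6) = 10 × 0.53446^2 × 0.46554^3 = 0.288205
P(M+8) = 5 × 0.53446^1 × 0.46554^4 = 0.125520
P(M+10) = 0.46554^5 = 0.021867
The M+4 peak is largest (0.330872); scaling to 100 gives 13.2 : 57.4 : 100.0 : 87.1 : 37.9 : 6.6.

13.2 : 57.4 : 100.0 : 87.1 : 37.9 : 6.6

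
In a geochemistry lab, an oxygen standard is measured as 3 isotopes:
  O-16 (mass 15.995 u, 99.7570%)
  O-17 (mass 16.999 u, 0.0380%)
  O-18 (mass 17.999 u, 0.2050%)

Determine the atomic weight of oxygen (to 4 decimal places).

15.9995 u

Average mass = Σ (abundance × isotope mass) = 0.997570 × 15.995 + 0.000380 × 16.999 + 0.002050 × 17.999
= 15.95613 + 0.00646 + 0.03690 = 15.99949 u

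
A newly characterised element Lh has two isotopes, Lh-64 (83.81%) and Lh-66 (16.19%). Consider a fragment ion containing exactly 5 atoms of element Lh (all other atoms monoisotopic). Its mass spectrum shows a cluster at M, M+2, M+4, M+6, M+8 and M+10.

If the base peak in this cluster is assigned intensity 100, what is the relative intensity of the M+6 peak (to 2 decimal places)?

(0.8381 + 0.1619)^5 gives M 0.4135, M+2 0.3994, M+4 0.1543, M+6 0.0298, M+8 0.0029, M+10 0.0001; the largest is M.
P(M) = C(5,0) × 0.8381^5 × 0.1619^0 = 1 × 0.41350351 × 1.0000 = 0.413504 (base)
P(M+6) = C(5,3) × 0.8381^2 × 0.1619^3 = 10 × 0.70241161 × 0.00424366 = 0.029808
Relative intensity = 0.029808 / 0.413504 × 100 = 7.21

7.21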